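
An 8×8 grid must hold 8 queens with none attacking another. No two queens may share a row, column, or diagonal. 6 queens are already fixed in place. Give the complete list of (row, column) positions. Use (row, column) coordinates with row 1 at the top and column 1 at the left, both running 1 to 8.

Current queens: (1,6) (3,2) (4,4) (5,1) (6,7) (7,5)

Row 2: attacked by (1,6)→{5,6,7}; (3,2)→{1,2,3}; (4,4)→{2,4,6}; (5,1)→{1,4}; (6,7)→{3,7}; (7,5)→{5}. Safe: 8. Place at column 8.
Row 8: attacked by (1,6)→{6}; (2,8)→{2,8}; (3,2)→{2,7}; (4,4)→{4,8}; (5,1)→{1,4}; (6,7)→{5,7}; (7,5)→{4,5,6}. Safe: 3. Place at column 3.
Columns [6, 8, 2, 4, 1, 7, 5, 3], r−c [-5, -6, 1, 0, 4, -1, 2, 5], r+c [7, 10, 5, 8, 6, 13, 12, 11] are all distinct, so no two queens attack.

(1,6) (2,8) (3,2) (4,4) (5,1) (6,7) (7,5) (8,3)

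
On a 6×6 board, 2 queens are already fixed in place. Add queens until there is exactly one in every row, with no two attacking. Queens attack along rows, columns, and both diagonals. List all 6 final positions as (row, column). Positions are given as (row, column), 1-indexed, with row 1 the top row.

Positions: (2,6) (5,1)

(1,3) (2,6) (3,2) (4,5) (5,1) (6,4)

Row 1: attacked by (2,6)→{5,6}; (5,1)→{1,5}. Safe: 2, 3, 4. Place at column 3.
Row 3: attacked by (1,3)→{1,3,5}; (2,6)→{5,6}; (5,1)→{1,3}. Safe: 2, 4. Place at column 2.
Row 4: attacked by (1,3)→{3,6}; (2,6)→{4,6}; (3,2)→{1,2,3}; (5,1)→{1,2}. Safe: 5. Place at column 5.
Row 6: attacked by (1,3)→{3}; (2,6)→{2,6}; (3,2)→{2,5}; (4,5)→{3,5}; (5,1)→{1,2}. Safe: 4. Place at column 4.
Columns [3, 6, 2, 5, 1, 4], r−c [-2, -4, 1, -1, 4, 2], r+c [4, 8, 5, 9, 6, 10] are all distinct, so no two queens attack.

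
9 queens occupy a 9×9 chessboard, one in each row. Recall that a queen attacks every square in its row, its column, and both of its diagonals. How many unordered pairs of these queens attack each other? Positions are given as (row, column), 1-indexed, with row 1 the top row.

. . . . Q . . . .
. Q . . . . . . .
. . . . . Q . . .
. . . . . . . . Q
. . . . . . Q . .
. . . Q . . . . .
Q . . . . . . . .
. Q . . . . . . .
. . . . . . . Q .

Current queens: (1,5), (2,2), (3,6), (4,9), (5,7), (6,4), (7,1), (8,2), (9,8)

3

Same column: (2,2)–(8,2) (column 2).
Same diagonal: (6,4)–(8,2) (|6−8| = |4−2| = 2); (7,1)–(8,2) (|7−8| = |1−2| = 1).
Total attacking pairs: 3.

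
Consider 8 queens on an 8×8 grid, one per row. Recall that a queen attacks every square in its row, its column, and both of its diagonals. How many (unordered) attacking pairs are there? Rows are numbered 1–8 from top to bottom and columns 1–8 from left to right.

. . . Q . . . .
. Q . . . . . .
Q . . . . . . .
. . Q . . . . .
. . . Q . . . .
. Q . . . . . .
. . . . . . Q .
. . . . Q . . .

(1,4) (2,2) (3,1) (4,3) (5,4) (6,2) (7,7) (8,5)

5

Same column: (1,4)–(5,4) (column 4); (2,2)–(6,2) (column 2).
Same diagonal: (2,2)–(3,1) (|2−3| = |2−1| = 1); (2,2)–(7,7) (|2−7| = |2−7| = 5); (4,3)–(5,4) (|4−5| = |3−4| = 1).
Total attacking pairs: 5.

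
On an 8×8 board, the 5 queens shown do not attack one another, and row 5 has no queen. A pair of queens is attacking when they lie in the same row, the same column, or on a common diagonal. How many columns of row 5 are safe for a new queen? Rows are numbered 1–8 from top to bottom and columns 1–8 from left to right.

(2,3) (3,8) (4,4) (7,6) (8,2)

2

(2,3) attacks row 5 at column 3 and diagonals 6.
(3,8) attacks row 5 at column 8 and diagonals 6.
(4,4) attacks row 5 at column 4 and diagonals 3, 5.
(7,6) attacks row 5 at column 6 and diagonals 4, 8.
(8,2) attacks row 5 at column 2 and diagonals 5.
Attacked columns: {2, 3, 4, 5, 6, 8}. Safe: {1, 7}.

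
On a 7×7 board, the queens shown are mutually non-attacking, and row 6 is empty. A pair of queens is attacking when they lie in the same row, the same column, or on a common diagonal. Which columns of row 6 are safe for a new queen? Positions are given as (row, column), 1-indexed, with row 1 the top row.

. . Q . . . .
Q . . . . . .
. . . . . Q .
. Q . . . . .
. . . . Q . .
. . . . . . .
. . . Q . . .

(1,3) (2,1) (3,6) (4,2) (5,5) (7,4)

columns 7

(1,3) attacks row 6 at column 3.
(2,1) attacks row 6 at column 1 and diagonals 5.
(3,6) attacks row 6 at column 6 and diagonals 3.
(4,2) attacks row 6 at column 2 and diagonals 4.
(5,5) attacks row 6 at column 5 and diagonals 4, 6.
(7,4) attacks row 6 at column 4 and diagonals 3, 5.
Attacked columns: {1, 2, 3, 4, 5, 6}. Safe: {7}.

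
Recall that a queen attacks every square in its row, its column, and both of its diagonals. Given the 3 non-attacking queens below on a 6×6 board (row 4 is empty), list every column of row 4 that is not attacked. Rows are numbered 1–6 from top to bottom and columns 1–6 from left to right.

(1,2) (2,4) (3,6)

columns 1, 3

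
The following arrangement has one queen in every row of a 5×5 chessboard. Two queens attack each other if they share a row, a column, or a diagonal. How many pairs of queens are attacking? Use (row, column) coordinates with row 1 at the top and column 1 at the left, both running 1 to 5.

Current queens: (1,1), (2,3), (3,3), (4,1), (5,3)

6

Same column: (1,1)–(4,1) (column 1); (2,3)–(3,3) (column 3); (2,3)–(5,3) (column 3); (3,3)–(5,3) (column 3).
Same diagonal: (1,1)–(3,3) (|1−3| = |1−3| = 2); (2,3)–(4,1) (|2−4| = |3−1| = 2).
Total attacking pairs: 6.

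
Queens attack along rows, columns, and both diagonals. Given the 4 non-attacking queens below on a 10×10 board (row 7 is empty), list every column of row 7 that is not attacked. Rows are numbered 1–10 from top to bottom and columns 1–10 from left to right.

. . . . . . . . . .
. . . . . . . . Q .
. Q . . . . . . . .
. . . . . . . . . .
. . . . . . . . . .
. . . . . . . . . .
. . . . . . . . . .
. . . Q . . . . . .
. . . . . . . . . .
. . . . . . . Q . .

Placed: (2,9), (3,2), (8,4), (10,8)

(2,9) attacks row 7 at column 9 and diagonals 4.
(3,2) attacks row 7 at column 2 and diagonals 6.
(8,4) attacks row 7 at column 4 and diagonals 3, 5.
(10,8) attacks row 7 at column 8 and diagonals 5.
Attacked columns: {2, 3, 4, 5, 6, 8, 9}. Safe: {1, 7, 10}.

columns 1, 7, 10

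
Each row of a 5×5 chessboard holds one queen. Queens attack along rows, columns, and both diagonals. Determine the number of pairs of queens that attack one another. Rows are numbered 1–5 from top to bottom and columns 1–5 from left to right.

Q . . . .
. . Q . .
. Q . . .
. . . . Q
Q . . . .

Same column: (1,1)–(5,1) (column 1).
Same diagonal: (2,3)–(3,2) (|2−3| = |3−2| = 1); (2,3)–(4,5) (|2−4| = |3−5| = 2).
Total attacking pairs: 3.

3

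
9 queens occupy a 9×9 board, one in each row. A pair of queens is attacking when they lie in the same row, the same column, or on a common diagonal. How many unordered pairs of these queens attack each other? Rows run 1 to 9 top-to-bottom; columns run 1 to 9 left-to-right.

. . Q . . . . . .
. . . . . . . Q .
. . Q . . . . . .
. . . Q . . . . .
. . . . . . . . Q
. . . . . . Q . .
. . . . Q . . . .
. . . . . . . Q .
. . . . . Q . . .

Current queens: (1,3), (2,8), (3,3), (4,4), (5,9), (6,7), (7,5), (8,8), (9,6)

Same column: (1,3)–(3,3) (column 3); (2,8)–(8,8) (column 8).
Same diagonal: (3,3)–(4,4) (|3−4| = |3−4| = 1); (3,3)–(8,8) (|3−8| = |3−8| = 5); (4,4)–(8,8) (|4−8| = |4−8| = 4).
Total attacking pairs: 5.

5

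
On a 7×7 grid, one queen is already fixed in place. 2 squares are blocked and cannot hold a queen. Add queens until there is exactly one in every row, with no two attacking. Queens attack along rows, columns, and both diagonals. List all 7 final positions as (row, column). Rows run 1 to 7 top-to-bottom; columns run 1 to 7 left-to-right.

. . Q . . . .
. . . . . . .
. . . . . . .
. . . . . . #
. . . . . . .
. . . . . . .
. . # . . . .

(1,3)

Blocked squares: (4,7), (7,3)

(1,3) (2,5) (3,7) (4,2) (5,4) (6,6) (7,1)

Row 2: attacked by (1,3)→{2,3,4}. Safe: 1, 5, 6, 7. Place at column 5.
Row 3: attacked by (1,3)→{1,3,5}; (2,5)→{4,5,6}. Safe: 2, 7. Place at column 7.
Row 4: attacked by (1,3)→{3,6}; (2,5)→{3,5,7}; (3,7)→{6,7}. Blocked: 7. Safe: 1, 2, 4. Place at column 2.
Row 5: attacked by (1,3)→{3,7}; (2,5)→{2,5}; (3,7)→{5,7}; (4,2)→{1,2,3}. Safe: 4, 6. Place at column 4.
Row 6: attacked by (1,3)→{3}; (2,5)→{1,5}; (3,7)→{4,7}; (4,2)→{2,4}; (5,4)→{3,4,5}. Safe: 6. Place at column 6.
Row 7: attacked by (1,3)→{3}; (2,5)→{5}; (3,7)→{3,7}; (4,2)→{2,5}; (5,4)→{2,4,6}; (6,6)→{5,6,7}. Blocked: 3. Safe: 1. Place at column 1.
Columns [3, 5, 7, 2, 4, 6, 1], r−c [-2, -3, -4, 2, 1, 0, 6], r+c [4, 7, 10, 6, 9, 12, 8] are all distinct, so no two queens attack.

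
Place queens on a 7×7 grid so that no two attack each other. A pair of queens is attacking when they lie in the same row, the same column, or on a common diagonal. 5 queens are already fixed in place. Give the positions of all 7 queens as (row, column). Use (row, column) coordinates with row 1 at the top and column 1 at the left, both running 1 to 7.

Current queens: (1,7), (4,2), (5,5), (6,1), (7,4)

(1,7) (2,3) (3,6) (4,2) (5,5) (6,1) (7,4)

Row 2: attacked by (1,7)→{6,7}; (4,2)→{2,4}; (5,5)→{2,5}; (6,1)→{1,5}; (7,4)→{4}. Safe: 3. Place at column 3.
Row 3: attacked by (1,7)→{5,7}; (2,3)→{2,3,4}; (4,2)→{1,2,3}; (5,5)→{3,5,7}; (6,1)→{1,4}; (7,4)→{4}. Safe: 6. Place at column 6.
Columns [7, 3, 6, 2, 5, 1, 4], r−c [-6, -1, -3, 2, 0, 5, 3], r+c [8, 5, 9, 6, 10, 7, 11] are all distinct, so no two queens attack.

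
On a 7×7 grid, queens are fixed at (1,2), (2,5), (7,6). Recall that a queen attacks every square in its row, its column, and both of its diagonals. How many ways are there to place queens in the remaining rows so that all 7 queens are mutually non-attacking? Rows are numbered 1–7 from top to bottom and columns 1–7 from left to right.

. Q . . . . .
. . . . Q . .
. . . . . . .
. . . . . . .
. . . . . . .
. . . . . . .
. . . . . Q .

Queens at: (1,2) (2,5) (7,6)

3

Branch on row 3: col 1 → 1; col 3 → 1; col 7 → 1.
Sum: 1 + 1 + 1 = 3.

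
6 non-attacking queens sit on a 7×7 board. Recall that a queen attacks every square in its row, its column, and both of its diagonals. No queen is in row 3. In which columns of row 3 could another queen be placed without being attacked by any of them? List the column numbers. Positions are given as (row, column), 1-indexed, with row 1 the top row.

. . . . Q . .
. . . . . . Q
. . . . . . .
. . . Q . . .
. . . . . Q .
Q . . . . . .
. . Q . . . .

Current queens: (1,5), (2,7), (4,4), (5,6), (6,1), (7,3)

(1,5) attacks row 3 at column 5 and diagonals 3, 7.
(2,7) attacks row 3 at column 7 and diagonals 6.
(4,4) attacks row 3 at column 4 and diagonals 3, 5.
(5,6) attacks row 3 at column 6 and diagonals 4.
(6,1) attacks row 3 at column 1 and diagonals 4.
(7,3) attacks row 3 at column 3 and diagonals 7.
Attacked columns: {1, 3, 4, 5, 6, 7}. Safe: {2}.

columns 2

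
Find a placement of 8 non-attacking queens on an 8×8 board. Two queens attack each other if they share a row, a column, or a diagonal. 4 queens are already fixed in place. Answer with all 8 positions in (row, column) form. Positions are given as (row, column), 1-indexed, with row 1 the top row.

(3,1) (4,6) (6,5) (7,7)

(1,8) (2,3) (3,1) (4,6) (5,2) (6,5) (7,7) (8,4)

Row 1: attacked by (3,1)→{1,3}; (4,6)→{3,6}; (6,5)→{5}; (7,7)→{1,7}. Safe: 2, 4, 8. Place at column 8.
Row 2: attacked by (1,8)→{7,8}; (3,1)→{1,2}; (4,6)→{4,6,8}; (6,5)→{1,5}; (7,7)→{2,7}. Safe: 3. Place at column 3.
Row 5: attacked by (1,8)→{4,8}; (2,3)→{3,6}; (3,1)→{1,3}; (4,6)→{5,6,7}; (6,5)→{4,5,6}; (7,7)→{5,7}. Safe: 2. Place at column 2.
Row 8: attacked by (1,8)→{1,8}; (2,3)→{3}; (3,1)→{1,6}; (4,6)→{2,6}; (5,2)→{2,5}; (6,5)→{3,5,7}; (7,7)→{6,7,8}. Safe: 4. Place at column 4.
Columns [8, 3, 1, 6, 2, 5, 7, 4], r−c [-7, -1, 2, -2, 3, 1, 0, 4], r+c [9, 5, 4, 10, 7, 11, 14, 12] are all distinct, so no two queens attack.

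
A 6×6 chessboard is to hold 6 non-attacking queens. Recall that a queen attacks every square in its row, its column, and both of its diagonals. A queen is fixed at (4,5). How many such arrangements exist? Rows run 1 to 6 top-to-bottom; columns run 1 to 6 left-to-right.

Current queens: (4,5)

Branch on row 1: col 1 → 0; col 3 → 1; col 4 → 0; col 6 → 0.
Sum: 0 + 1 + 0 + 0 = 1.

1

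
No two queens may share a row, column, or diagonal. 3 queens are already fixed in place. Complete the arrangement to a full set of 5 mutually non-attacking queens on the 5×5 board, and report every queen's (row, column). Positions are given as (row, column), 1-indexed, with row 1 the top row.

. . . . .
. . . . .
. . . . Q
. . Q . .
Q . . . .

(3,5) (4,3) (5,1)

(1,4) (2,2) (3,5) (4,3) (5,1)

Row 1: attacked by (3,5)→{3,5}; (4,3)→{3}; (5,1)→{1,5}. Safe: 2, 4. Place at column 4.
Row 2: attacked by (1,4)→{3,4,5}; (3,5)→{4,5}; (4,3)→{1,3,5}; (5,1)→{1,4}. Safe: 2. Place at column 2.
Columns [4, 2, 5, 3, 1], r−c [-3, 0, -2, 1, 4], r+c [5, 4, 8, 7, 6] are all distinct, so no two queens attack.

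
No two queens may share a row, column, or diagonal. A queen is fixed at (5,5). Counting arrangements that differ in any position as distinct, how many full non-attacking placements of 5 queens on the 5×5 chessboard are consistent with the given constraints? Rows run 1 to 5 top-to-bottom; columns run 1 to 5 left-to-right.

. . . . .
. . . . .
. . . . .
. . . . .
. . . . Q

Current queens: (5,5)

2

Branch on row 1: col 2 → 1; col 3 → 1; col 4 → 0.
Sum: 1 + 1 + 0 = 2.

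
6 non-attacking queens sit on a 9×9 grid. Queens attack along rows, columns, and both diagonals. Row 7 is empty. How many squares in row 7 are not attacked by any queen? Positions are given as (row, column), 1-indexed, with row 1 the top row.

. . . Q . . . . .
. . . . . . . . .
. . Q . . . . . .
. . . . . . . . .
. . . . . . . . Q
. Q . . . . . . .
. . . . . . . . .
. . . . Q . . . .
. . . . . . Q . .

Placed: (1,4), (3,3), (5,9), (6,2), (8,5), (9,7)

(1,4) attacks row 7 at column 4.
(3,3) attacks row 7 at column 3 and diagonals 7.
(5,9) attacks row 7 at column 9 and diagonals 7.
(6,2) attacks row 7 at column 2 and diagonals 1, 3.
(8,5) attacks row 7 at column 5 and diagonals 4, 6.
(9,7) attacks row 7 at column 7 and diagonals 5, 9.
Attacked columns: {1, 2, 3, 4, 5, 6, 7, 9}. Safe: {8}.

1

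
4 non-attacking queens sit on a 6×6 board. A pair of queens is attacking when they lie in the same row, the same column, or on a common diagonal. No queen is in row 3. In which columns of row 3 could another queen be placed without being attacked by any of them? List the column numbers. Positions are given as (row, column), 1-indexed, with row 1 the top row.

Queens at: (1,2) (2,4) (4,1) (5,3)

columns 6

(1,2) attacks row 3 at column 2 and diagonals 4.
(2,4) attacks row 3 at column 4 and diagonals 3, 5.
(4,1) attacks row 3 at column 1 and diagonals 2.
(5,3) attacks row 3 at column 3 and diagonals 1, 5.
Attacked columns: {1, 2, 3, 4, 5}. Safe: {6}.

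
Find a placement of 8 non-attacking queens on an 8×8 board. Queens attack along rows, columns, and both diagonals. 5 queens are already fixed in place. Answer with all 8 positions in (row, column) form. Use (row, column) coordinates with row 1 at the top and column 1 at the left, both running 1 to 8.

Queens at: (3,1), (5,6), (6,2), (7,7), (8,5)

(1,8) (2,4) (3,1) (4,3) (5,6) (6,2) (7,7) (8,5)

Row 1: attacked by (3,1)→{1,3}; (5,6)→{2,6}; (6,2)→{2,7}; (7,7)→{1,7}; (8,5)→{5}. Safe: 4, 8. Place at column 8.
Row 2: attacked by (1,8)→{7,8}; (3,1)→{1,2}; (5,6)→{3,6}; (6,2)→{2,6}; (7,7)→{2,7}; (8,5)→{5}. Safe: 4. Place at column 4.
Row 4: attacked by (1,8)→{5,8}; (2,4)→{2,4,6}; (3,1)→{1,2}; (5,6)→{5,6,7}; (6,2)→{2,4}; (7,7)→{4,7}; (8,5)→{1,5}. Safe: 3. Place at column 3.
Columns [8, 4, 1, 3, 6, 2, 7, 5], r−c [-7, -2, 2, 1, -1, 4, 0, 3], r+c [9, 6, 4, 7, 11, 8, 14, 13] are all distinct, so no two queens attack.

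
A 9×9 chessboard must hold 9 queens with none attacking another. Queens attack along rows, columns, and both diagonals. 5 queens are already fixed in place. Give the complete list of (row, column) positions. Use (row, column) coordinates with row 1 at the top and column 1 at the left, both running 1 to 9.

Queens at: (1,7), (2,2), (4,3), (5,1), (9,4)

(1,7) (2,2) (3,6) (4,3) (5,1) (6,8) (7,5) (8,9) (9,4)

Row 3: attacked by (1,7)→{5,7,9}; (2,2)→{1,2,3}; (4,3)→{2,3,4}; (5,1)→{1,3}; (9,4)→{4}. Safe: 6, 8. Place at column 6.
Row 6: attacked by (1,7)→{2,7}; (2,2)→{2,6}; (3,6)→{3,6,9}; (4,3)→{1,3,5}; (5,1)→{1,2}; (9,4)→{1,4,7}. Safe: 8. Place at column 8.
Row 7: attacked by (1,7)→{1,7}; (2,2)→{2,7}; (3,6)→{2,6}; (4,3)→{3,6}; (5,1)→{1,3}; (6,8)→{7,8,9}; (9,4)→{2,4,6}. Safe: 5. Place at column 5.
Row 8: attacked by (1,7)→{7}; (2,2)→{2,8}; (3,6)→{1,6}; (4,3)→{3,7}; (5,1)→{1,4}; (6,8)→{6,8}; (7,5)→{4,5,6}; (9,4)→{3,4,5}. Safe: 9. Place at column 9.
Columns [7, 2, 6, 3, 1, 8, 5, 9, 4], r−c [-6, 0, -3, 1, 4, -2, 2, -1, 5], r+c [8, 4, 9, 7, 6, 14, 12, 17, 13] are all distinct, so no two queens attack.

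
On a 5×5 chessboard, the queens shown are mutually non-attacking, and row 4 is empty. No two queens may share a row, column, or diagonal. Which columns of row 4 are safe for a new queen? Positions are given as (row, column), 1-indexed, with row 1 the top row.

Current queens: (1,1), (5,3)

columns 5

(1,1) attacks row 4 at column 1 and diagonals 4.
(5,3) attacks row 4 at column 3 and diagonals 2, 4.
Attacked columns: {1, 2, 3, 4}. Safe: {5}.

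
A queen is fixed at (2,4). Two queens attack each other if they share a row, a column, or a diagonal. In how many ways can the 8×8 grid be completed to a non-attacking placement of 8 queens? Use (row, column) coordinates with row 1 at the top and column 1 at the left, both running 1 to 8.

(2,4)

Branch on row 1: col 1 → 0; col 2 → 1; col 6 → 4; col 7 → 2; col 8 → 1.
Sum: 0 + 1 + 4 + 2 + 1 = 8.

8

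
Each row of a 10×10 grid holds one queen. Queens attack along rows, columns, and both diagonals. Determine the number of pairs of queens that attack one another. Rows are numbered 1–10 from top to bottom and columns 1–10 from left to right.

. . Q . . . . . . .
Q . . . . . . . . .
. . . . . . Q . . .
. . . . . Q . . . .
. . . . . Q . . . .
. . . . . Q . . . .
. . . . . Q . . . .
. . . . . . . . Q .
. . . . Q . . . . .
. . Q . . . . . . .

12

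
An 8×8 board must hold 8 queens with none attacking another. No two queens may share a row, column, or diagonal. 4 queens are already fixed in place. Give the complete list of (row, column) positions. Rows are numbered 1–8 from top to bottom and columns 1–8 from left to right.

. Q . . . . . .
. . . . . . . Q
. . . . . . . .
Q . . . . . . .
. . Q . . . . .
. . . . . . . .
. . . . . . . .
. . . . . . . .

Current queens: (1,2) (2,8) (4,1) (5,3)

Row 3: attacked by (1,2)→{2,4}; (2,8)→{7,8}; (4,1)→{1,2}; (5,3)→{1,3,5}. Safe: 6. Place at column 6.
Row 6: attacked by (1,2)→{2,7}; (2,8)→{4,8}; (3,6)→{3,6}; (4,1)→{1,3}; (5,3)→{2,3,4}. Safe: 5. Place at column 5.
Row 7: attacked by (1,2)→{2,8}; (2,8)→{3,8}; (3,6)→{2,6}; (4,1)→{1,4}; (5,3)→{1,3,5}; (6,5)→{4,5,6}. Safe: 7. Place at column 7.
Row 8: attacked by (1,2)→{2}; (2,8)→{2,8}; (3,6)→{1,6}; (4,1)→{1,5}; (5,3)→{3,6}; (6,5)→{3,5,7}; (7,7)→{6,7,8}. Safe: 4. Place at column 4.
Columns [2, 8, 6, 1, 3, 5, 7, 4], r−c [-1, -6, -3, 3, 2, 1, 0, 4], r+c [3, 10, 9, 5, 8, 11, 14, 12] are all distinct, so no two queens attack.

(1,2) (2,8) (3,6) (4,1) (5,3) (6,5) (7,7) (8,4)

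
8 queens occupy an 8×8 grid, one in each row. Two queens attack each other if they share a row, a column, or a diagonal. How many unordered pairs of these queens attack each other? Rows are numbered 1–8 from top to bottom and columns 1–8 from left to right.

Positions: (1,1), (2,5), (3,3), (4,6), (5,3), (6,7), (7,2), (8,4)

Same column: (3,3)–(5,3) (column 3).
Same diagonal: (1,1)–(3,3) (|1−3| = |1−3| = 2).
Total attacking pairs: 2.

2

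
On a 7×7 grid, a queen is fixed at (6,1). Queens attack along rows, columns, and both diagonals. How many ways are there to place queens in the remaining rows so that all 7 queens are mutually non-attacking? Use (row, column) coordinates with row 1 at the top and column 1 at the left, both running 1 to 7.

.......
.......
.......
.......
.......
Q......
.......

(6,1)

Branch on row 1: col 2 → 1; col 3 → 1; col 4 → 2; col 5 → 2; col 7 → 1.
Sum: 1 + 1 + 2 + 2 + 1 = 7.

7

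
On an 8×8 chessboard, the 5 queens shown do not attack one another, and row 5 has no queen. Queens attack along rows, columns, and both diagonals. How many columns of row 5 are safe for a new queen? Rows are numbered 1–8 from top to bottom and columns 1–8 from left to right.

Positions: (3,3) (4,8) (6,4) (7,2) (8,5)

1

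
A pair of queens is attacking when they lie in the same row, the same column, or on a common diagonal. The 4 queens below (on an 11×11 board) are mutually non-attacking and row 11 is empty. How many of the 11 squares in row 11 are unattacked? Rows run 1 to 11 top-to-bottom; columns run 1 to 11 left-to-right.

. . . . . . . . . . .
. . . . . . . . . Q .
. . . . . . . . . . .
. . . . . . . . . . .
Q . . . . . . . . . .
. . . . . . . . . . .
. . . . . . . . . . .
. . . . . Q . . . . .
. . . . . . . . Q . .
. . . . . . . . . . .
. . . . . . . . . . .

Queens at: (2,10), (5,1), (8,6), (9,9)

(2,10) attacks row 11 at column 10 and diagonals 1.
(5,1) attacks row 11 at column 1 and diagonals 7.
(8,6) attacks row 11 at column 6 and diagonals 3, 9.
(9,9) attacks row 11 at column 9 and diagonals 7, 11.
Attacked columns: {1, 3, 6, 7, 9, 10, 11}. Safe: {2, 4, 5, 8}.

4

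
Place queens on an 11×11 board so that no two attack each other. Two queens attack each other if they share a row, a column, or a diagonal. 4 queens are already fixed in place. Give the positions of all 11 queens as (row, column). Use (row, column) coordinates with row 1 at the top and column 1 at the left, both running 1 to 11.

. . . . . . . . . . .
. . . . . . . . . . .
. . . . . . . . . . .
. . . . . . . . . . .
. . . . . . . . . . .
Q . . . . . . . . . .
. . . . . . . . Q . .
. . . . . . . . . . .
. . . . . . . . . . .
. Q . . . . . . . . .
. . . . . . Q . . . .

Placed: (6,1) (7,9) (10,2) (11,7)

Row 1: attacked by (6,1)→{1,6}; (7,9)→{3,9}; (10,2)→{2,11}; (11,7)→{7}. Safe: 4, 5, 8, 10. Place at column 4.
Row 2: attacked by (1,4)→{3,4,5}; (6,1)→{1,5}; (7,9)→{4,9}; (10,2)→{2,10}; (11,7)→{7}. Safe: 6, 8, 11. Place at column 11.
Row 3: attacked by (1,4)→{2,4,6}; (2,11)→{10,11}; (6,1)→{1,4}; (7,9)→{5,9}; (10,2)→{2,9}; (11,7)→{7}. Safe: 3, 8. Place at column 3.
Row 4: attacked by (1,4)→{1,4,7}; (2,11)→{9,11}; (3,3)→{2,3,4}; (6,1)→{1,3}; (7,9)→{6,9}; (10,2)→{2,8}; (11,7)→{7}. Safe: 5, 10. Place at column 5.
Row 5: attacked by (1,4)→{4,8}; (2,11)→{8,11}; (3,3)→{1,3,5}; (4,5)→{4,5,6}; (6,1)→{1,2}; (7,9)→{7,9,11}; (10,2)→{2,7}; (11,7)→{1,7}. Safe: 10. Place at column 10.
Row 8: attacked by (1,4)→{4,11}; (2,11)→{5,11}; (3,3)→{3,8}; (4,5)→{1,5,9}; (5,10)→{7,10}; (6,1)→{1,3}; (7,9)→{8,9,10}; (10,2)→{2,4}; (11,7)→{4,7,10}. Safe: 6. Place at column 6.
Row 9: attacked by (1,4)→{4}; (2,11)→{4,11}; (3,3)→{3,9}; (4,5)→{5,10}; (5,10)→{6,10}; (6,1)→{1,4}; (7,9)→{7,9,11}; (8,6)→{5,6,7}; (10,2)→{1,2,3}; (11,7)→{5,7,9}. Safe: 8. Place at column 8.
Columns [4, 11, 3, 5, 10, 1, 9, 6, 8, 2, 7], r−c [-3, -9, 0, -1, -5, 5, -2, 2, 1, 8, 4], r+c [5, 13, 6, 9, 15, 7, 16, 14, 17, 12, 18] are all distinct, so no two queens attack.

(1,4) (2,11) (3,3) (4,5) (5,10) (6,1) (7,9) (8,6) (9,8) (10,2) (11,7)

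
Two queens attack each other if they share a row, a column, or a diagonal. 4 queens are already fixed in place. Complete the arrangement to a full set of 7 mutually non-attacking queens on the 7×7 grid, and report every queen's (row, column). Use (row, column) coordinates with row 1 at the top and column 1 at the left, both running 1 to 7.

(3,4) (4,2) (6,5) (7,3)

(1,1) (2,6) (3,4) (4,2) (5,7) (6,5) (7,3)

Row 1: attacked by (3,4)→{2,4,6}; (4,2)→{2,5}; (6,5)→{5}; (7,3)→{3}. Safe: 1, 7. Place at column 1.
Row 2: attacked by (1,1)→{1,2}; (3,4)→{3,4,5}; (4,2)→{2,4}; (6,5)→{1,5}; (7,3)→{3}. Safe: 6, 7. Place at column 6.
Row 5: attacked by (1,1)→{1,5}; (2,6)→{3,6}; (3,4)→{2,4,6}; (4,2)→{1,2,3}; (6,5)→{4,5,6}; (7,3)→{1,3,5}. Safe: 7. Place at column 7.
Columns [1, 6, 4, 2, 7, 5, 3], r−c [0, -4, -1, 2, -2, 1, 4], r+c [2, 8, 7, 6, 12, 11, 10] are all distinct, so no two queens attack.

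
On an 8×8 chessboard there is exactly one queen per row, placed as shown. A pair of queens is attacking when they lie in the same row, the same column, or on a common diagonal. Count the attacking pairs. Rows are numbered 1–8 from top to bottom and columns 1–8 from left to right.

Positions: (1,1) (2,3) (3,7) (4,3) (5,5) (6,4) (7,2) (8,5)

Same column: (2,3)–(4,3) (column 3); (5,5)–(8,5) (column 5).
Same diagonal: (1,1)–(5,5) (|1−5| = |1−5| = 4); (3,7)–(5,5) (|3−5| = |7−5| = 2); (3,7)–(6,4) (|3−6| = |7−4| = 3); (5,5)–(6,4) (|5−6| = |5−4| = 1).
Total attacking pairs: 6.

6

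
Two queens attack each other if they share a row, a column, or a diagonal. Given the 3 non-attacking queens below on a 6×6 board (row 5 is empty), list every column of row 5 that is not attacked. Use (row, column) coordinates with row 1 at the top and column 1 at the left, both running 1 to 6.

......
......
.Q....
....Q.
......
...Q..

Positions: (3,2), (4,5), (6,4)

columns 1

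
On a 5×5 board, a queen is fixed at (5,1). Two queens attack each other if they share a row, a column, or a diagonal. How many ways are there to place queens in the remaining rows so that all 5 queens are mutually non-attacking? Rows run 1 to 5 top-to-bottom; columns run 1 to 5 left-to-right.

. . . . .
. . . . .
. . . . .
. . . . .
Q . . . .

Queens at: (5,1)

2

Branch on row 1: col 2 → 0; col 3 → 1; col 4 → 1.
Sum: 0 + 1 + 1 = 2.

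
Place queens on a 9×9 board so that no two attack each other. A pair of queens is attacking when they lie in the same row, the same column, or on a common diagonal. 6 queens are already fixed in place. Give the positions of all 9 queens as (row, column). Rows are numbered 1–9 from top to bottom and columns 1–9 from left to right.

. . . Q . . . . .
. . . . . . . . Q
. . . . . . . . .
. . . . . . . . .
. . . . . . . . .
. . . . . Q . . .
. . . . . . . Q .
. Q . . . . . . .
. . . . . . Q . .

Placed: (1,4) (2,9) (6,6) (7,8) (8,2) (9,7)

(1,4) (2,9) (3,5) (4,3) (5,1) (6,6) (7,8) (8,2) (9,7)

Row 3: attacked by (1,4)→{2,4,6}; (2,9)→{8,9}; (6,6)→{3,6,9}; (7,8)→{4,8}; (8,2)→{2,7}; (9,7)→{1,7}. Safe: 5. Place at column 5.
Row 4: attacked by (1,4)→{1,4,7}; (2,9)→{7,9}; (3,5)→{4,5,6}; (6,6)→{4,6,8}; (7,8)→{5,8}; (8,2)→{2,6}; (9,7)→{2,7}. Safe: 3. Place at column 3.
Row 5: attacked by (1,4)→{4,8}; (2,9)→{6,9}; (3,5)→{3,5,7}; (4,3)→{2,3,4}; (6,6)→{5,6,7}; (7,8)→{6,8}; (8,2)→{2,5}; (9,7)→{3,7}. Safe: 1. Place at column 1.
Columns [4, 9, 5, 3, 1, 6, 8, 2, 7], r−c [-3, -7, -2, 1, 4, 0, -1, 6, 2], r+c [5, 11, 8, 7, 6, 12, 15, 10, 16] are all distinct, so no two queens attack.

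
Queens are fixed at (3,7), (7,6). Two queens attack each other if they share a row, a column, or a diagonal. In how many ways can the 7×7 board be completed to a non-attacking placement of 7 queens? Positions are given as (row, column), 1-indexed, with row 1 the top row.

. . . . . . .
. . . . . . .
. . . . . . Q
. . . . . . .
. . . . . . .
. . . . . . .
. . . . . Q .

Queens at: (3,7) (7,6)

2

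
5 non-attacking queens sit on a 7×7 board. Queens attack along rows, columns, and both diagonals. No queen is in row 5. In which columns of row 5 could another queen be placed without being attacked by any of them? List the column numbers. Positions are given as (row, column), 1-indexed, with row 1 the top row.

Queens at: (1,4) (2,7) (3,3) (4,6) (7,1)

columns 2

(1,4) attacks row 5 at column 4.
(2,7) attacks row 5 at column 7 and diagonals 4.
(3,3) attacks row 5 at column 3 and diagonals 1, 5.
(4,6) attacks row 5 at column 6 and diagonals 5, 7.
(7,1) attacks row 5 at column 1 and diagonals 3.
Attacked columns: {1, 3, 4, 5, 6, 7}. Safe: {2}.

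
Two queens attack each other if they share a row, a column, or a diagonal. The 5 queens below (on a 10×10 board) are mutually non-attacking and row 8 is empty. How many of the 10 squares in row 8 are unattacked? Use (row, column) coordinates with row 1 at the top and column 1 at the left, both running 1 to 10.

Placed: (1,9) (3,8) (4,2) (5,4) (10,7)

(1,9) attacks row 8 at column 9 and diagonals 2.
(3,8) attacks row 8 at column 8 and diagonals 3.
(4,2) attacks row 8 at column 2 and diagonals 6.
(5,4) attacks row 8 at column 4 and diagonals 1, 7.
(10,7) attacks row 8 at column 7 and diagonals 5, 9.
Attacked columns: {1, 2, 3, 4, 5, 6, 7, 8, 9}. Safe: {10}.

1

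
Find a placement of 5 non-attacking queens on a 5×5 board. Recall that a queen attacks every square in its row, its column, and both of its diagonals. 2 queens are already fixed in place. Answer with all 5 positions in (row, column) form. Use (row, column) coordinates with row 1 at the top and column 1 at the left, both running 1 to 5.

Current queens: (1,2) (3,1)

(1,2) (2,4) (3,1) (4,3) (5,5)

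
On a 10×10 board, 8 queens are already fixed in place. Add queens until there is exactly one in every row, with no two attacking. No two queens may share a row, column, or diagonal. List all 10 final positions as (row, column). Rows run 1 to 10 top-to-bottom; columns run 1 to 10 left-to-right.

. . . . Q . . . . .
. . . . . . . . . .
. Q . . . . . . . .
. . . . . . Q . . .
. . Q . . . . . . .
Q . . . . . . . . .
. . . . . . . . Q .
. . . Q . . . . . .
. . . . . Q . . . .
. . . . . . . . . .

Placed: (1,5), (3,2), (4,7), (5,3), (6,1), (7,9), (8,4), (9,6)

(1,5) (2,8) (3,2) (4,7) (5,3) (6,1) (7,9) (8,4) (9,6) (10,10)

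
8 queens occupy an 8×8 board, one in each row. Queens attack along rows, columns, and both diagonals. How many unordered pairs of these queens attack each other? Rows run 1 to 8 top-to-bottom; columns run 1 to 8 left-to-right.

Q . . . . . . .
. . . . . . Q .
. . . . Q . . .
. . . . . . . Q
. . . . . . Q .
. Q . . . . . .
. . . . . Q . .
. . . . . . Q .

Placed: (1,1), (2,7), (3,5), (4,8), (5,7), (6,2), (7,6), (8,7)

7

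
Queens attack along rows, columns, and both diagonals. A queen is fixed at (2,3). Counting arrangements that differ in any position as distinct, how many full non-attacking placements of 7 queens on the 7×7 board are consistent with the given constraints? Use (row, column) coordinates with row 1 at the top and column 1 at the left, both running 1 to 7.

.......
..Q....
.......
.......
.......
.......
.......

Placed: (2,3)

Branch on row 1: col 1 → 1; col 5 → 1; col 6 → 3; col 7 → 1.
Sum: 1 + 1 + 3 + 1 = 6.

6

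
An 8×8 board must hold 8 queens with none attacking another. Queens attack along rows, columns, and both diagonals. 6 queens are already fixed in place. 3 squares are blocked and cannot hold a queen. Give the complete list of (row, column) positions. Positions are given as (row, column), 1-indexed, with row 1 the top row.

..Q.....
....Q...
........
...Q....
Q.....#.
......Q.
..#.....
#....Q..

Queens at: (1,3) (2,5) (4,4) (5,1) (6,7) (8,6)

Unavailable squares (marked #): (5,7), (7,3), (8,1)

(1,3) (2,5) (3,8) (4,4) (5,1) (6,7) (7,2) (8,6)

Row 3: attacked by (1,3)→{1,3,5}; (2,5)→{4,5,6}; (4,4)→{3,4,5}; (5,1)→{1,3}; (6,7)→{4,7}; (8,6)→{1,6}. Safe: 2, 8. Place at column 8.
Row 7: attacked by (1,3)→{3}; (2,5)→{5}; (3,8)→{4,8}; (4,4)→{1,4,7}; (5,1)→{1,3}; (6,7)→{6,7,8}; (8,6)→{5,6,7}. Blocked: 3. Safe: 2. Place at column 2.
Columns [3, 5, 8, 4, 1, 7, 2, 6], r−c [-2, -3, -5, 0, 4, -1, 5, 2], r+c [4, 7, 11, 8, 6, 13, 9, 14] are all distinct, so no two queens attack.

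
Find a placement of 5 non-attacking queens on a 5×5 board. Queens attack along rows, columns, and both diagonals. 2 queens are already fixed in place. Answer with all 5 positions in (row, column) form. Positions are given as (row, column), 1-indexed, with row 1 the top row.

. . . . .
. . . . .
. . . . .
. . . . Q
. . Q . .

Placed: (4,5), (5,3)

Row 1: attacked by (4,5)→{2,5}; (5,3)→{3}. Safe: 1, 4. Place at column 1.
Row 2: attacked by (1,1)→{1,2}; (4,5)→{3,5}; (5,3)→{3}. Safe: 4. Place at column 4.
Row 3: attacked by (1,1)→{1,3}; (2,4)→{3,4,5}; (4,5)→{4,5}; (5,3)→{1,3,5}. Safe: 2. Place at column 2.
Columns [1, 4, 2, 5, 3], r−c [0, -2, 1, -1, 2], r+c [2, 6, 5, 9, 8] are all distinct, so no two queens attack.

(1,1) (2,4) (3,2) (4,5) (5,3)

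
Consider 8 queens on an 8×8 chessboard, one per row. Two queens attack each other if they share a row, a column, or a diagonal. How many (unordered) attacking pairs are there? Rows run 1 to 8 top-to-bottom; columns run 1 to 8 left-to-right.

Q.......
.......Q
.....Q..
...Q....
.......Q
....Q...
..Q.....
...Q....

6

Same column: (2,8)–(5,8) (column 8); (4,4)–(8,4) (column 4).
Same diagonal: (1,1)–(4,4) (|1−4| = |1−4| = 3); (2,8)–(7,3) (|2−7| = |8−3| = 5); (3,6)–(5,8) (|3−5| = |6−8| = 2); (7,3)–(8,4) (|7−8| = |3−4| = 1).
Total attacking pairs: 6.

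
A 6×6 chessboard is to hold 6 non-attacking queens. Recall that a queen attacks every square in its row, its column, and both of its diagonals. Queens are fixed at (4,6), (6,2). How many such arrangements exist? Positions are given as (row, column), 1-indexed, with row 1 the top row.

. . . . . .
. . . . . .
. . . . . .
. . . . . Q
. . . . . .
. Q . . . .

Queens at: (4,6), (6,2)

1

Branch on row 1: col 1 → 0; col 4 → 0; col 5 → 1.
Sum: 0 + 0 + 1 = 1.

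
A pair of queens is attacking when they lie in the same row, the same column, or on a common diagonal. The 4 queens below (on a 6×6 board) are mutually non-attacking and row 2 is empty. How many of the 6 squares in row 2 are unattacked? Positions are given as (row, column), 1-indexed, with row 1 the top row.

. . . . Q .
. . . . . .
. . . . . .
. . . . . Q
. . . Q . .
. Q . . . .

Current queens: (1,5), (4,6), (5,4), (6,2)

(1,5) attacks row 2 at column 5 and diagonals 4, 6.
(4,6) attacks row 2 at column 6 and diagonals 4.
(5,4) attacks row 2 at column 4 and diagonals 1.
(6,2) attacks row 2 at column 2 and diagonals 6.
Attacked columns: {1, 2, 4, 5, 6}. Safe: {3}.

1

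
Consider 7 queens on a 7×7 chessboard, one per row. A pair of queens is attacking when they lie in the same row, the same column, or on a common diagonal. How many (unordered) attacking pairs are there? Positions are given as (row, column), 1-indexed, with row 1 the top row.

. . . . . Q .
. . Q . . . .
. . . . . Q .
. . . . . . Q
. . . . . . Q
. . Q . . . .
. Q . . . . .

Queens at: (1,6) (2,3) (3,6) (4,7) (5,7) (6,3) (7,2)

7

Same column: (1,6)–(3,6) (column 6); (2,3)–(6,3) (column 3); (4,7)–(5,7) (column 7).
Same diagonal: (3,6)–(4,7) (|3−4| = |6−7| = 1); (3,6)–(6,3) (|3−6| = |6−3| = 3); (3,6)–(7,2) (|3−7| = |6−2| = 4); (6,3)–(7,2) (|6−7| = |3−2| = 1).
Total attacking pairs: 7.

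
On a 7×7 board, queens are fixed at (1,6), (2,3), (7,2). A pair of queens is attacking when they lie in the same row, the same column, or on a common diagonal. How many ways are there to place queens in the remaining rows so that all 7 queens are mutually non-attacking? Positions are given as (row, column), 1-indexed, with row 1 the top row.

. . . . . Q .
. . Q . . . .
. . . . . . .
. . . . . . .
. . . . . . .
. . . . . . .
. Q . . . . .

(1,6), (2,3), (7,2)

Branch on row 3: col 1 → 1; col 5 → 1; col 7 → 1.
Sum: 1 + 1 + 1 = 3.

3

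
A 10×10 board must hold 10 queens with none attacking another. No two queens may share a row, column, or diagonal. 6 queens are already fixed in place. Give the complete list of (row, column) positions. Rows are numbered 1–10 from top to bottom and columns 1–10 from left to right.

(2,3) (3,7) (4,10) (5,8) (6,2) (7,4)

(1,6) (2,3) (3,7) (4,10) (5,8) (6,2) (7,4) (8,1) (9,9) (10,5)

Row 1: attacked by (2,3)→{2,3,4}; (3,7)→{5,7,9}; (4,10)→{7,10}; (5,8)→{4,8}; (6,2)→{2,7}; (7,4)→{4,10}. Safe: 1, 6. Place at column 6.
Row 8: attacked by (1,6)→{6}; (2,3)→{3,9}; (3,7)→{2,7}; (4,10)→{6,10}; (5,8)→{5,8}; (6,2)→{2,4}; (7,4)→{3,4,5}. Safe: 1. Place at column 1.
Row 9: attacked by (1,6)→{6}; (2,3)→{3,10}; (3,7)→{1,7}; (4,10)→{5,10}; (5,8)→{4,8}; (6,2)→{2,5}; (7,4)→{2,4,6}; (8,1)→{1,2}. Safe: 9. Place at column 9.
Row 10: attacked by (1,6)→{6}; (2,3)→{3}; (3,7)→{7}; (4,10)→{4,10}; (5,8)→{3,8}; (6,2)→{2,6}; (7,4)→{1,4,7}; (8,1)→{1,3}; (9,9)→{8,9,10}. Safe: 5. Place at column 5.
Columns [6, 3, 7, 10, 8, 2, 4, 1, 9, 5], r−c [-5, -1, -4, -6, -3, 4, 3, 7, 0, 5], r+c [7, 5, 10, 14, 13, 8, 11, 9, 18, 15] are all distinct, so no two queens attack.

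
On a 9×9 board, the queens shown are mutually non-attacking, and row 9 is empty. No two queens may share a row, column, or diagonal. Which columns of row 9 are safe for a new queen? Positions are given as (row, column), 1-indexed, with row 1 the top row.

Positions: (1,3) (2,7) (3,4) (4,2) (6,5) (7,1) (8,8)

columns 6

(1,3) attacks row 9 at column 3.
(2,7) attacks row 9 at column 7.
(3,4) attacks row 9 at column 4.
(4,2) attacks row 9 at column 2 and diagonals 7.
(6,5) attacks row 9 at column 5 and diagonals 2, 8.
(7,1) attacks row 9 at column 1 and diagonals 3.
(8,8) attacks row 9 at column 8 and diagonals 7, 9.
Attacked columns: {1, 2, 3, 4, 5, 7, 8, 9}. Safe: {6}.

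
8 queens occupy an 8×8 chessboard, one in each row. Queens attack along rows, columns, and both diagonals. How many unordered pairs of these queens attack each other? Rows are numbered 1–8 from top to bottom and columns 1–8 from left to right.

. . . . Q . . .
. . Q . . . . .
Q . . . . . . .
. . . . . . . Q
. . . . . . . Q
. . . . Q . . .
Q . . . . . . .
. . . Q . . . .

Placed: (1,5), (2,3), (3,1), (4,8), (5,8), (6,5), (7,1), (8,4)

5

Same column: (1,5)–(6,5) (column 5); (3,1)–(7,1) (column 1); (4,8)–(5,8) (column 8).
Same diagonal: (1,5)–(4,8) (|1−4| = |5−8| = 3); (4,8)–(8,4) (|4−8| = |8−4| = 4).
Total attacking pairs: 5.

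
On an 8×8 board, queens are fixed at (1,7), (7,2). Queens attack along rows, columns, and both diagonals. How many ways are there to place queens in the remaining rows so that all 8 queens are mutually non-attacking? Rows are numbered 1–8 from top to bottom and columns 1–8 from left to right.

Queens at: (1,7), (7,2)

3

Branch on row 2: col 1 → 1; col 3 → 1; col 4 → 0; col 5 → 1.
Sum: 1 + 1 + 0 + 1 = 3.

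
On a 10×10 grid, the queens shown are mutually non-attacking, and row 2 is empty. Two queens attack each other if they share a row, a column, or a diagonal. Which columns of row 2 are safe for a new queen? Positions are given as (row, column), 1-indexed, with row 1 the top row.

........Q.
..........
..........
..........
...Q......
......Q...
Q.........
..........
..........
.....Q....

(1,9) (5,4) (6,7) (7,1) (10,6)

columns 2, 5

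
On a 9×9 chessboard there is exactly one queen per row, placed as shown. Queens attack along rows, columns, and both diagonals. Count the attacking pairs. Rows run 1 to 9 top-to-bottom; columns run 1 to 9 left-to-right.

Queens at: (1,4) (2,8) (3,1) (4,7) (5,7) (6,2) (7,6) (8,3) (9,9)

3

Same column: (4,7)–(5,7) (column 7).
Same diagonal: (1,4)–(4,7) (|1−4| = |4−7| = 3); (4,7)–(8,3) (|4−8| = |7−3| = 4).
Total attacking pairs: 3.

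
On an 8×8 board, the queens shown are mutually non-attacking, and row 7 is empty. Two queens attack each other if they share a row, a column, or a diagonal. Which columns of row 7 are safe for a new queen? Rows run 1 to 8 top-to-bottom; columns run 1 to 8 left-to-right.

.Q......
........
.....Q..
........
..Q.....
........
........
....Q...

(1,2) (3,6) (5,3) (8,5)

(1,2) attacks row 7 at column 2 and diagonals 8.
(3,6) attacks row 7 at column 6 and diagonals 2.
(5,3) attacks row 7 at column 3 and diagonals 1, 5.
(8,5) attacks row 7 at column 5 and diagonals 4, 6.
Attacked columns: {1, 2, 3, 4, 5, 6, 8}. Safe: {7}.

columns 7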